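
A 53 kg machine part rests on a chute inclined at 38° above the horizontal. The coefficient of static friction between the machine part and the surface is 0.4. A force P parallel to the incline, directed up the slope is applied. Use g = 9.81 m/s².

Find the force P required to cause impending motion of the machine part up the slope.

P ≈ 484 N

At impending motion up the slope, friction acts down-slope at its limit: f = μ_s N.
P is parallel to the surface, so N = m g cos θ = 410 N.
Along the incline: P = m g sin θ + μ_s N = 320 + 0.4×410 = 484 N.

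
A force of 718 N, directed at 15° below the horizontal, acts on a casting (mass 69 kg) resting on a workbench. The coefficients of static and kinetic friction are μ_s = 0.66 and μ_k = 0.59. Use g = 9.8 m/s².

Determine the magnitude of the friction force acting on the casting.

f ≈ 509 N

The vertical component of P adds to the normal force: N = m g + P sin α = 676.2 + 185.8 = 862 N.
For equilibrium, f = P cos α = 718×cos 15° = 693.5 N.
The static-friction limit is μ_s N = 568.9 N.
The required friction exceeds μ_s N, so the casting moves and f = μ_k N = 509 N.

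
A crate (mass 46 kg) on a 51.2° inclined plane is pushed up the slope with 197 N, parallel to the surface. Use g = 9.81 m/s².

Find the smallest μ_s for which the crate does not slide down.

μ_s,min ≈ 0.547

N = m g cos θ = 282.8 N.
Friction must make up the shortfall along the incline: f = m g sin θ − P = 351.7 − 197 = 154.7 N.
At the threshold f = μ_s N, so μ_s,min = 154.7/282.8 = 0.547.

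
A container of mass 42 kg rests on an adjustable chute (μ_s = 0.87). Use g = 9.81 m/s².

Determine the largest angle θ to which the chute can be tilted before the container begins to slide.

At the slip threshold, m g sin θ = μ_s · m g cos θ, so tan θ = μ_s.
θ_max = arctan(0.87) = 41°.

θ_max ≈ 41°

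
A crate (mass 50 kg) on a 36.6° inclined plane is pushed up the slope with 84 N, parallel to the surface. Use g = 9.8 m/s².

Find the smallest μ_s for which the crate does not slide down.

N = m g cos θ = 393.4 N.
Friction must make up the shortfall along the incline: f = m g sin θ − P = 292.2 − 84 = 208.2 N.
At the threshold f = μ_s N, so μ_s,min = 208.2/393.4 = 0.529.

μ_s,min ≈ 0.529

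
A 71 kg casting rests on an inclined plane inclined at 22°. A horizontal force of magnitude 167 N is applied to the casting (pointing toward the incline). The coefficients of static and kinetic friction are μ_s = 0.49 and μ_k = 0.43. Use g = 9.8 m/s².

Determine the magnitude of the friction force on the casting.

The horizontal push has a component P sin θ into the surface, so N = m g cos θ + P sin θ = 645.1 + 62.56 = 707.7 N.
Parallel to the incline: P cos θ − m g sin θ = 154.8 − 260.7 = -105.8 N; the friction needed to balance this is 105.8 N acting up the slope.
Maximum static friction: μ_s N = 0.49 × 707.7 = 346.8 N.
Since 105.8 N is within the 346.8 N limit, the casting stays put and friction is exactly 106 N.

f ≈ 106 N (up the incline)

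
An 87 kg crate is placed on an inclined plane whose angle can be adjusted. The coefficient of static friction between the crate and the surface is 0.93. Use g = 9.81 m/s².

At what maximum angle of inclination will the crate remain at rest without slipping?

θ_max ≈ 42.9°

At the slip threshold, m g sin θ = μ_s · m g cos θ, so tan θ = μ_s.
θ_max = arctan(0.93) = 42.9°.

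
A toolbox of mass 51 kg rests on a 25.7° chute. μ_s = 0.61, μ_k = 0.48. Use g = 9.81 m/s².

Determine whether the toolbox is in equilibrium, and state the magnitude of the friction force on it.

f ≈ 217 N

N = m g cos θ = 451 N.
Down-slope weight component: m g sin θ = 217 N.
μ_s N = 275 N.
217 ≤ 275 N, so it stays put; friction = 217 N.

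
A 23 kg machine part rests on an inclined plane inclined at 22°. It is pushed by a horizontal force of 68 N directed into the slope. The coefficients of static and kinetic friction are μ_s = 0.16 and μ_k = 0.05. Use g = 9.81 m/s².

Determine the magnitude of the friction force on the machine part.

The horizontal push has a component P sin θ into the surface, so N = m g cos θ + P sin θ = 209.2 + 25.47 = 234.7 N.
Along the incline, the net driving force (taking up-slope positive) is P cos θ − m g sin θ = 63.05 − 84.52 = -21.47 N, so equilibrium requires friction f = 21.47 N (up-slope).
The limit of static friction is μ_s N = 37.55 N.
Since 21.47 N is within the 37.55 N limit, the machine part stays put and friction is exactly 21.5 N.

f ≈ 21.5 N (up the incline)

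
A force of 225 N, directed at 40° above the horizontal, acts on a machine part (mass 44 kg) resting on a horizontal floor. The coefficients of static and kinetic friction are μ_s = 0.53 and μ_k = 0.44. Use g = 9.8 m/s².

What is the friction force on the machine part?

Vertical equilibrium gives N = m g − P sin α = 286.6 N.
The horizontal driving force is P cos α = 172.4 N, so equilibrium needs friction f = 172.4 N.
μ_s N = 0.53 × 286.6 = 151.9 N.
The required friction exceeds μ_s N, so the machine part moves and f = μ_k N = 126 N.

f ≈ 126 N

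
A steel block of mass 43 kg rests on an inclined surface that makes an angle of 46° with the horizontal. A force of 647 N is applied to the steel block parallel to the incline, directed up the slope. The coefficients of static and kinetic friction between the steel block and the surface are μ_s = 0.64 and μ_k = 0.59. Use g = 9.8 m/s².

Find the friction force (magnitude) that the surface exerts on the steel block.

f ≈ 173 N (down the incline)

Normal force: N = m g cos θ = 43 × 9.8 × cos 46° = 292.7 N.
The friction needed for equilibrium is m g sin θ − P = 303.1 − 647 = -343.9 N, measured positive up-slope.
Maximum static friction available: μ_s N = 0.64 × 292.7 = 187.3 N.
|-343.9| exceeds 187.3 N, so the steel block slips up-slope; friction is kinetic, f = μ_k N = 0.59×292.7 = 173 N.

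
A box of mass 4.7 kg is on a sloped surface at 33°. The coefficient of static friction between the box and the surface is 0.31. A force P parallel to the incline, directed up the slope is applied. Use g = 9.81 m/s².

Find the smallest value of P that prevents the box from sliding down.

The box tends to slide down (tan θ > μ_s), so at the point of impending slip friction acts up-slope at its limit: f = μ_s N.
P is parallel to the surface, so N = m g cos θ = 38.7 N.
Along the incline: P + μ_s N = m g sin θ, so P = 25.1 − 0.31×38.7 = 13.1 N.

P_min ≈ 13.1 N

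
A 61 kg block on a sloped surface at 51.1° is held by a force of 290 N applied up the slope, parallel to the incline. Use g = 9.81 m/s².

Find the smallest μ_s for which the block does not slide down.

μ_s,min ≈ 0.468

N = m g cos θ = 375.8 N.
Friction must make up the shortfall along the incline: f = m g sin θ − P = 465.7 − 290 = 175.7 N.
At the threshold f = μ_s N, so μ_s,min = 175.7/375.8 = 0.468.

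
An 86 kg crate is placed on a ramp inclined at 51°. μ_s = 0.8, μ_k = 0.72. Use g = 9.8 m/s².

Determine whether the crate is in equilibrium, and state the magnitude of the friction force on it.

f ≈ 382 N

N = m g cos θ = 530 N.
Down-slope weight component: m g sin θ = 655 N.
μ_s N = 424 N.
655 > 424 N, so it slides; kinetic friction f = μ_k N = 0.72×530 = 382 N.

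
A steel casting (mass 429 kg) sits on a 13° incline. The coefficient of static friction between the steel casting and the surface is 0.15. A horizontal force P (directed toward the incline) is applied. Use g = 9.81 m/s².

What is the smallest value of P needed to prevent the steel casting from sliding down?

The steel casting tends to slide down (tan θ > μ_s), so at the point of impending slip friction acts up-slope at its limit: f = μ_s N.
Perpendicular to the incline: N = m g cos θ + P sin θ.
Along the incline: P cos θ + μ_s N = m g sin θ, i.e. P cos θ + μ_s (m g cos θ + P sin θ) = m g sin θ.
Solving, P (cos θ + μ_s sin θ) = m g (sin θ − μ_s cos θ), so P = 4210×0.0788/1.008 = 329 N.

P_min ≈ 329 N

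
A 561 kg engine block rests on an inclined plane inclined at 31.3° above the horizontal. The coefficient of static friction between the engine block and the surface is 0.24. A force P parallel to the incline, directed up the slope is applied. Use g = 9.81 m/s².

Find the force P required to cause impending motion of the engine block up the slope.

P ≈ 3990 N

At impending motion up the slope, friction acts down-slope at its limit: f = μ_s N.
P is parallel to the surface, so N = m g cos θ = 4700 N.
Along the incline: P = m g sin θ + μ_s N = 2860 + 0.24×4700 = 3990 N.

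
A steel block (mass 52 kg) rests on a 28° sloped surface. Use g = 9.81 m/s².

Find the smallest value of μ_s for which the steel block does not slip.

μ_s,min ≈ 0.532

At the slip threshold m g sin θ = μ_s m g cos θ, so μ_s,min = tan θ.
μ_s,min = tan 28° = 0.532.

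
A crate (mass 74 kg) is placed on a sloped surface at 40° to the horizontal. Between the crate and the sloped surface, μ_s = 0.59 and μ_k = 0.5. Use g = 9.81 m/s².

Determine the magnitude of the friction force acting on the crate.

The normal reaction is N = m g cos θ = 556.1 N.
For equilibrium along the incline, friction must balance the weight component: f = m g sin θ = 466.6 N up the slope.
Maximum static friction available: μ_s N = 0.59 × 556.1 = 328.1 N.
Since |466.6| > 328.1 N, static friction cannot hold it; the crate slides down the incline and kinetic friction applies: f = μ_k N = 0.5 × 556.1 = 278 N.

f ≈ 278 N (up the incline)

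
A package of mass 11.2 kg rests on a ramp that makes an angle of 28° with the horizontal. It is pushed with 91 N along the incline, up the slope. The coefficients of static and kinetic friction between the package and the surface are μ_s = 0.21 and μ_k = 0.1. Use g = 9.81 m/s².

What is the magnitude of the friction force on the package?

The normal reaction is N = m g cos θ = 97.01 N.
The friction needed for equilibrium is m g sin θ − P = 51.58 − 91 = -39.42 N, measured positive up-slope.
The static-friction ceiling is μ_s N = 0.21 × 97.01 = 20.37 N.
|-39.42| exceeds 20.37 N, so the package slips up-slope; friction is kinetic, f = μ_k N = 0.1×97.01 = 9.7 N.

f ≈ 9.7 N (down the incline)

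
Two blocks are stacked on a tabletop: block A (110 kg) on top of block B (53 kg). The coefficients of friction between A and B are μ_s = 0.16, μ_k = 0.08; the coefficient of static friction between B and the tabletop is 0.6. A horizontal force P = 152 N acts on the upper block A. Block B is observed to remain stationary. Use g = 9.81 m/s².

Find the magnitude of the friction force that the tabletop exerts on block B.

f ≈ 152 N

The normal force B exerts on A is simply A's weight, N₁ = 1079 N.
Maximum static friction on A from B: μ_s N₁ = 0.16×1079 = 172.7 N.
P = 152 N is within that limit, so A and B move together (both at rest); the A–B friction is simply f₁ = P = 152 N.
By Newton's third law B feels 152 N forward from A. With B stationary, the floor's static friction on B balances it: f₂ = 152 N (well within μ_s(m_A+m_B)g = 959.4 N).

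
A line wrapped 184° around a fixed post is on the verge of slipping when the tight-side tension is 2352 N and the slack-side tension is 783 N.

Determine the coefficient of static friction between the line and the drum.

T₂/T₁ = e^{μβ} → μ = ln(T₂/T₁)/β.
β = 184° = 3.211 rad.
μ = ln(2352/783)/3.211 = ln(3.004)/3.211 = 0.342.

μ ≈ 0.342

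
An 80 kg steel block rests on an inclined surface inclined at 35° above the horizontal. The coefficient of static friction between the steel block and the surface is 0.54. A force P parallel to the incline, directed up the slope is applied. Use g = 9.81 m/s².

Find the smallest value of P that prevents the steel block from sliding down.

P_min ≈ 103 N

The steel block tends to slide down (tan θ > μ_s), so at the point of impending slip friction acts up-slope at its limit: f = μ_s N.
P is parallel to the surface, so N = m g cos θ = 643 N.
Along the incline: P + μ_s N = m g sin θ, so P = 450 − 0.54×643 = 103 N.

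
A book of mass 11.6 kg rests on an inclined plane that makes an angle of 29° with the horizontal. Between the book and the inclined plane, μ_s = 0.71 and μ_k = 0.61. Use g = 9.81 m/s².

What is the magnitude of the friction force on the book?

Normal force: N = m g cos θ = 11.6 × 9.81 × cos 29° = 99.53 N.
For equilibrium along the incline, friction must balance the weight component: f = m g sin θ = 55.17 N up the slope.
The static-friction ceiling is μ_s N = 0.71 × 99.53 = 70.67 N.
Since |55.17| ≤ 70.67 N, no slip — friction simply equals what equilibrium demands.

f ≈ 55.2 N (up the incline)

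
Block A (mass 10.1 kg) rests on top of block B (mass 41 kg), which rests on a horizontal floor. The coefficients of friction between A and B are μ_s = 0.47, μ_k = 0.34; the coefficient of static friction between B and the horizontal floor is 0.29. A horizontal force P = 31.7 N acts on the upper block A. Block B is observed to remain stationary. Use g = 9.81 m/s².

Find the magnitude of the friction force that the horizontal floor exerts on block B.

f ≈ 31.7 N

Normal force at the A–B interface: N₁ = m_A g = 99.08 N.
So the A–B interface can sustain at most μ_s N₁ = 46.57 N of static friction.
Since P = 31.7 N ≤ 46.57 N, A does not slip on B; friction on A equals P = 31.7 N.
By Newton's third law B feels 31.7 N forward from A. With B stationary, the floor's static friction on B balances it: f₂ = 31.7 N (well within μ_s(m_A+m_B)g = 145.4 N).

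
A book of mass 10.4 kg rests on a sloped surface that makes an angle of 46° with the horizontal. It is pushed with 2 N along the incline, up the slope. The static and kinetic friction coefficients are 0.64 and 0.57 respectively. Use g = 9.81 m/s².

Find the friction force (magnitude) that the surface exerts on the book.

f ≈ 40.4 N (up the incline)

The normal reaction is N = m g cos θ = 70.87 N.
Parallel to the incline, ΣF = 0 gives f = m g sin θ − P = 73.39 − 2 = 71.39 N (up-slope positive).
Maximum static friction available: μ_s N = 0.64 × 70.87 = 45.36 N.
Since |71.39| > 45.36 N, static friction cannot hold it; the book slides down the incline and kinetic friction applies: f = μ_k N = 0.57 × 70.87 = 40.4 N.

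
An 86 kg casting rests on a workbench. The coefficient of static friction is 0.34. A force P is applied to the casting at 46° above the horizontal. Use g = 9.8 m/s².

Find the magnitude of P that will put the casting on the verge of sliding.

N = m g − P sin α (the pull lifts the casting).
At impending slip, P cos α = μ_s N = μ_s (m g − P sin α).
Solving: P (cos α + μ_s sin α) = μ_s m g → P = 0.34×843/(cos 46° + 0.34 sin 46°) = 287/0.9392 = 305 N.

P ≈ 305 N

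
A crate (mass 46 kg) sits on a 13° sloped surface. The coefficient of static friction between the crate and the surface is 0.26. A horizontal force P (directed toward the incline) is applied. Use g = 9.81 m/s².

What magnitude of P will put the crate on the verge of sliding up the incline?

P ≈ 236 N

At impending motion up the slope, friction acts down-slope at its limit: f = μ_s N.
Perpendicular to the incline: N = m g cos θ + P sin θ.
Along the incline: P cos θ = m g sin θ + μ_s N = m g sin θ + μ_s (m g cos θ + P sin θ).
Solving, P (cos θ − μ_s sin θ) = m g (sin θ + μ_s cos θ), so P = 46×9.81×(sin 13° + 0.26 cos 13°)/(cos 13° − 0.26 sin 13°) = 451×0.4783/0.9159 = 236 N.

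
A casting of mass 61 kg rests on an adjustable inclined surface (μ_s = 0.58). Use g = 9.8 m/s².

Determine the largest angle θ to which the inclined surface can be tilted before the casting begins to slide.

θ_max ≈ 30.1°

At the slip threshold, m g sin θ = μ_s · m g cos θ, so tan θ = μ_s.
θ_max = arctan(0.58) = 30.1°.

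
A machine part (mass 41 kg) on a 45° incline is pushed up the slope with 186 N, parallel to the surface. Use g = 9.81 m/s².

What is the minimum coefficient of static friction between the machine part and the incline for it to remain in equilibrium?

μ_s,min ≈ 0.346

N = m g cos θ = 284.4 N.
Friction must make up the shortfall along the incline: f = m g sin θ − P = 284.4 − 186 = 98.41 N.
At the threshold f = μ_s N, so μ_s,min = 98.41/284.4 = 0.346.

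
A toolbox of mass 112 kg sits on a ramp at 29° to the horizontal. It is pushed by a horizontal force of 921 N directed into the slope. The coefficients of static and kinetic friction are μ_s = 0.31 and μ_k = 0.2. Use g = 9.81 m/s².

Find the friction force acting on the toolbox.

f ≈ 273 N (down the incline)

The horizontal push has a component P sin θ into the surface, so N = m g cos θ + P sin θ = 961 + 446.5 = 1407 N.
Parallel to the incline: P cos θ − m g sin θ = 805.5 − 532.7 = 272.9 N; the friction needed to balance this is 272.9 N acting down the slope.
The limit of static friction is μ_s N = 436.3 N.
|f_req| = 272.9 ≤ 436.3 N → the toolbox is in equilibrium; friction equals the required value.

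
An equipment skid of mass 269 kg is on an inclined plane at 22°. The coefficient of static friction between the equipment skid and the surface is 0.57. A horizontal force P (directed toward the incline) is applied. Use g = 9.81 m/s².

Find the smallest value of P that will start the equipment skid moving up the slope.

At impending motion up the slope, friction acts down-slope at its limit: f = μ_s N.
Perpendicular to the incline: N = m g cos θ + P sin θ.
Along the incline: P cos θ = m g sin θ + μ_s N = m g sin θ + μ_s (m g cos θ + P sin θ).
Solving, P (cos θ − μ_s sin θ) = m g (sin θ + μ_s cos θ), so P = 269×9.81×(sin 22° + 0.57 cos 22°)/(cos 22° − 0.57 sin 22°) = 2640×0.9031/0.7137 = 3340 N.

P ≈ 3340 N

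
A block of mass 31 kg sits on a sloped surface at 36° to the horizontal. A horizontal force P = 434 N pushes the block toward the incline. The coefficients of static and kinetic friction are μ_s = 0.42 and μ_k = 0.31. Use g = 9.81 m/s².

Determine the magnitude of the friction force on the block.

Resolve perpendicular to the incline: N = m g cos θ + P sin θ = 31×9.81×cos 36° + 434×sin 36° = 501.1 N.
Parallel to the incline: P cos θ − m g sin θ = 351.1 − 178.8 = 172.4 N; the friction needed to balance this is 172.4 N acting down the slope.
The limit of static friction is μ_s N = 210.5 N.
|f_req| = 172.4 ≤ 210.5 N → the block is in equilibrium; friction equals the required value.

f ≈ 172 N (down the incline)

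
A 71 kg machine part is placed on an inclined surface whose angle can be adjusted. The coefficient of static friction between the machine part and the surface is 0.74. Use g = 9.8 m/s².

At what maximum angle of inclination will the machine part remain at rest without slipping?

θ_max ≈ 36.5°

At the slip threshold, m g sin θ = μ_s · m g cos θ, so tan θ = μ_s.
θ_max = arctan(0.74) = 36.5°.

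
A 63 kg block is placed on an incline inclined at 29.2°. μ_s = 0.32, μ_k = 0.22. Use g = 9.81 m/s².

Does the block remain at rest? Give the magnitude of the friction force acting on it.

f ≈ 119 N

N = m g cos θ = 539 N.
Down-slope weight component: m g sin θ = 302 N.
μ_s N = 173 N.
302 > 173 N, so it slides; kinetic friction f = μ_k N = 0.22×539 = 119 N.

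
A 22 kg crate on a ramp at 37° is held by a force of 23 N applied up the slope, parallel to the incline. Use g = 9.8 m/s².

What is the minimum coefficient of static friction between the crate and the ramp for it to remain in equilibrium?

N = m g cos θ = 172.2 N.
Friction must make up the shortfall along the incline: f = m g sin θ − P = 129.8 − 23 = 106.8 N.
At the threshold f = μ_s N, so μ_s,min = 106.8/172.2 = 0.62.

μ_s,min ≈ 0.62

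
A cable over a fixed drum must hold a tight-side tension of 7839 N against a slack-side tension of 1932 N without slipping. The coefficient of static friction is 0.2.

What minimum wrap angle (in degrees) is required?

T₂/T₁ = e^{μβ} → β = ln(T₂/T₁)/μ.
β = ln(7839/1932)/0.2 = 1.401/0.2 = 7.003 rad.
In degrees: β = 7.003 × 180/π = 401°.

β_min ≈ 401°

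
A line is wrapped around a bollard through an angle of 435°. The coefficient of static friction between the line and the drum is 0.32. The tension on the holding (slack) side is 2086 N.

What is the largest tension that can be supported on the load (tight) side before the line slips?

T_max ≈ 23700 N

At impending slip the capstan equation gives T₂/T₁ = e^{μβ} with β in radians.
β = 435° × π/180 = 7.592 rad.
e^{μβ} = e^{0.32×7.592} = 11.35.
T₂ = T₁ · e^{μβ} = 2086 × 11.35 = 23700 N.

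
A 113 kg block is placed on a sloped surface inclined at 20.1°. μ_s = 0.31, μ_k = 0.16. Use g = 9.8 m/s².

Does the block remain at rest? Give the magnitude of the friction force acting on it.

f ≈ 166 N

N = m g cos θ = 1040 N.
Down-slope weight component: m g sin θ = 381 N.
μ_s N = 322 N.
381 > 322 N, so it slides; kinetic friction f = μ_k N = 0.16×1040 = 166 N.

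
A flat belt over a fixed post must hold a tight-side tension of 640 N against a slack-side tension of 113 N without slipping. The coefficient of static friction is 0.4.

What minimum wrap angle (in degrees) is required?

β_min ≈ 248°

T₂/T₁ = e^{μβ} → β = ln(T₂/T₁)/μ.
β = ln(640/113)/0.4 = 1.734/0.4 = 4.335 rad.
In degrees: β = 4.335 × 180/π = 248°.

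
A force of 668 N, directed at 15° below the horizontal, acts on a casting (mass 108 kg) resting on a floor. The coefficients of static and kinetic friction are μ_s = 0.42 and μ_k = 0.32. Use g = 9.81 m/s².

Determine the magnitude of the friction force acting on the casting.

f ≈ 394 N

The vertical component of P adds to the normal force: N = m g + P sin α = 1059 + 172.9 = 1232 N.
Horizontally, friction must balance P cos α = 645.2 N.
The static-friction limit is μ_s N = 517.6 N.
The required friction exceeds μ_s N, so the casting moves and f = μ_k N = 394 N.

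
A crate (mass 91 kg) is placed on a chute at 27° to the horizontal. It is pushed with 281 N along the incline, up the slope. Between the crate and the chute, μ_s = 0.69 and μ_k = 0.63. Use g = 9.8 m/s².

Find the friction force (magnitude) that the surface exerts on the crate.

The normal reaction is N = m g cos θ = 794.6 N.
The friction needed for equilibrium is m g sin θ − P = 404.9 − 281 = 123.9 N, measured positive up-slope.
Static friction can supply at most μ_s N = 548.3 N.
Since |123.9| ≤ 548.3 N, static friction is sufficient; f equals the required value, not μ_s N.

f ≈ 124 N (up the incline)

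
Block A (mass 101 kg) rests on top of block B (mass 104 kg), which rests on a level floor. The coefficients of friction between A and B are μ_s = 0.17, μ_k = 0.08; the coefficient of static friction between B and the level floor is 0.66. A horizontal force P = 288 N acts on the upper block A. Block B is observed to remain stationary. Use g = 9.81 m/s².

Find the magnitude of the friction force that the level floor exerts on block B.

Between the blocks, N₁ = m_A g = 990.8 N.
Maximum static friction on A from B: μ_s N₁ = 0.17×990.8 = 168.4 N.
Since P = 288 N > 168.4 N, A slides on B; the A–B friction is kinetic: f₁ = μ_k N₁ = 0.08×990.8 = 79.3 N.
By Newton's third law B feels 79.3 N forward from A. With B stationary, the floor's static friction on B balances it: f₂ = 79.3 N (well within μ_s(m_A+m_B)g = 1327 N).

f ≈ 79.3 N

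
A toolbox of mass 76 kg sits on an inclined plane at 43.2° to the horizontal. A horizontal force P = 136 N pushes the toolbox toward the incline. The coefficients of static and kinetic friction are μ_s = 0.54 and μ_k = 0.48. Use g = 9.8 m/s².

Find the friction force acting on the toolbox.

Resolve perpendicular to the incline: N = m g cos θ + P sin θ = 76×9.8×cos 43.2° + 136×sin 43.2° = 636 N.
Along the incline, the net driving force (taking up-slope positive) is P cos θ − m g sin θ = 99.14 − 509.9 = -410.7 N, so equilibrium requires friction f = 410.7 N (up-slope).
Maximum static friction: μ_s N = 0.54 × 636 = 343.5 N.
The required 410.7 N exceeds the static limit, so the toolbox slides down-slope and f = μ_k N = 0.48×636 = 305 N.

f ≈ 305 N (up the incline)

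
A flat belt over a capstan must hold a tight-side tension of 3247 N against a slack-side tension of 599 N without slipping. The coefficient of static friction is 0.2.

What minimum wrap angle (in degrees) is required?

β_min ≈ 484°

T₂/T₁ = e^{μβ} → β = ln(T₂/T₁)/μ.
β = ln(3247/599)/0.2 = 1.69/0.2 = 8.451 rad.
In degrees: β = 8.451 × 180/π = 484°.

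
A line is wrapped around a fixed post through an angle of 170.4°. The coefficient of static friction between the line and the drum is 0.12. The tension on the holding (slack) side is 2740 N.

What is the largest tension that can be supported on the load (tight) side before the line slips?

T_max ≈ 3920 N

At impending slip the capstan equation gives T₂/T₁ = e^{μβ} with β in radians.
β = 170.4° × π/180 = 2.974 rad.
e^{μβ} = e^{0.12×2.974} = 1.429.
T₂ = T₁ · e^{μβ} = 2740 × 1.429 = 3920 N.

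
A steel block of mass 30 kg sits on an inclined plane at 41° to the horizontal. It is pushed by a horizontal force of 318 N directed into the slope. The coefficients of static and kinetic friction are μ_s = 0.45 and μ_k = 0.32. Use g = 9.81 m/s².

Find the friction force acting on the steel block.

Resolve perpendicular to the incline: N = m g cos θ + P sin θ = 30×9.81×cos 41° + 318×sin 41° = 430.7 N.
Parallel to the incline: P cos θ − m g sin θ = 240 − 193.1 = 46.92 N; the friction needed to balance this is 46.92 N acting down the slope.
The limit of static friction is μ_s N = 193.8 N.
Since 46.92 N is within the 193.8 N limit, the steel block stays put and friction is exactly 46.9 N.

f ≈ 46.9 N (down the incline)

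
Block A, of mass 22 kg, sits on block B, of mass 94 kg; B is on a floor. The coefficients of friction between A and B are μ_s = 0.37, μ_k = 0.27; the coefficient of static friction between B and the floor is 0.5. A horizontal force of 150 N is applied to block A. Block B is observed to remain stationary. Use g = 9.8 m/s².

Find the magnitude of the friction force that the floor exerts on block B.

The normal force B exerts on A is simply A's weight, N₁ = 215.6 N.
Maximum static friction on A from B: μ_s N₁ = 0.37×215.6 = 79.77 N.
Since P = 150 N > 79.77 N, A slides on B; the A–B friction is kinetic: f₁ = μ_k N₁ = 0.27×215.6 = 58.2 N.
By Newton's third law B feels 58.2 N forward from A. With B stationary, the floor's static friction on B balances it: f₂ = 58.2 N (well within μ_s(m_A+m_B)g = 568.4 N).

f ≈ 58.2 N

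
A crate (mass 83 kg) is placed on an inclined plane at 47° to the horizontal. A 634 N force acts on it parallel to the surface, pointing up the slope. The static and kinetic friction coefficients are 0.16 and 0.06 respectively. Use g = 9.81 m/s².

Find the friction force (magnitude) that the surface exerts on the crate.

The normal reaction is N = m g cos θ = 555.3 N.
Parallel to the incline, ΣF = 0 gives f = m g sin θ − P = 595.5 − 634 = -38.51 N (up-slope positive).
Static friction can supply at most μ_s N = 88.85 N.
Since |-38.51| ≤ 88.85 N, no slip — friction simply equals what equilibrium demands.

f ≈ 38.5 N (down the incline)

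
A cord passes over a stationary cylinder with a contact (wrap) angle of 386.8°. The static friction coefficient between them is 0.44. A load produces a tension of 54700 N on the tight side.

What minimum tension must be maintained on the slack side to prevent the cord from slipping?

T_min ≈ 2810 N

Capstan equation at impending slip: T_tight/T_slack = e^{μβ}.
β = 386.8° = 6.751 rad; e^{μβ} = e^{0.44×6.751} = 19.5.
T_slack = T_tight / e^{μβ} = 54700 / 19.5 = 2810 N.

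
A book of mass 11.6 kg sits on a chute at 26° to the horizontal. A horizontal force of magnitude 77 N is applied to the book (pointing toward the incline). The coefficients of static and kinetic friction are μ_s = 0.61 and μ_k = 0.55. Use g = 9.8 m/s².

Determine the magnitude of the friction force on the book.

f ≈ 19.4 N (down the incline)

The horizontal push has a component P sin θ into the surface, so N = m g cos θ + P sin θ = 102.2 + 33.75 = 135.9 N.
Parallel to the incline: P cos θ − m g sin θ = 69.21 − 49.83 = 19.37 N; the friction needed to balance this is 19.37 N acting down the slope.
The limit of static friction is μ_s N = 82.92 N.
Since 19.37 N is within the 82.92 N limit, the book stays put and friction is exactly 19.4 N.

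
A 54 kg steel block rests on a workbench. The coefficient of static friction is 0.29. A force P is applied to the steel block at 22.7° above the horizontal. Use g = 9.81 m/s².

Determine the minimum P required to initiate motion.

P ≈ 149 N

N = m g − P sin α (the pull lifts the steel block).
At impending slip, P cos α = μ_s N = μ_s (m g − P sin α).
Solving: P (cos α + μ_s sin α) = μ_s m g → P = 0.29×530/(cos 22.7° + 0.29 sin 22.7°) = 154/1.034 = 149 N.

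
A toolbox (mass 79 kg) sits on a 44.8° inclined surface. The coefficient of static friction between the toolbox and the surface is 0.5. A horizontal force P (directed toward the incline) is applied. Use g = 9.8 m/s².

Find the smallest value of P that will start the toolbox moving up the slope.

At impending motion up the slope, friction acts down-slope at its limit: f = μ_s N.
Perpendicular to the incline: N = m g cos θ + P sin θ.
Along the incline: P cos θ = m g sin θ + μ_s N = m g sin θ + μ_s (m g cos θ + P sin θ).
Solving, P (cos θ − μ_s sin θ) = m g (sin θ + μ_s cos θ), so P = 79×9.8×(sin 44.8° + 0.5 cos 44.8°)/(cos 44.8° − 0.5 sin 44.8°) = 774×1.059/0.3573 = 2300 N.

P ≈ 2300 N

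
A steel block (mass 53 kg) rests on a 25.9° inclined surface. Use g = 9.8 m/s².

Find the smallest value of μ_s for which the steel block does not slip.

μ_s,min ≈ 0.486

At the slip threshold m g sin θ = μ_s m g cos θ, so μ_s,min = tan θ.
μ_s,min = tan 25.9° = 0.486.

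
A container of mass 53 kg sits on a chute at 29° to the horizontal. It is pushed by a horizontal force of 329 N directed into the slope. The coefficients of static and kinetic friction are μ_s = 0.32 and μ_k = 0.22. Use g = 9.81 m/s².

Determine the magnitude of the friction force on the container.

Normal direction: N = m g cos θ + P sin θ = 614.2 N.
Along the incline, the net driving force (taking up-slope positive) is P cos θ − m g sin θ = 287.7 − 252.1 = 35.68 N, so equilibrium requires friction f = -35.68 N (down-slope).
Maximum static friction: μ_s N = 0.32 × 614.2 = 196.6 N.
|f_req| = 35.68 ≤ 196.6 N → the container is in equilibrium; friction equals the required value.

f ≈ 35.7 N (down the incline)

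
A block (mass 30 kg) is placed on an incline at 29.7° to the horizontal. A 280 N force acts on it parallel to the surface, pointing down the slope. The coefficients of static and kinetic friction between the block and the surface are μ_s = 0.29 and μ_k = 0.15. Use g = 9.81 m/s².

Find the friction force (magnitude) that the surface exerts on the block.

Normal force: N = m g cos θ = 30 × 9.81 × cos 29.7° = 255.6 N.
The friction needed for equilibrium is m g sin θ + P = 145.8 + 280 = 425.8 N, measured positive up-slope.
Maximum static friction available: μ_s N = 0.29 × 255.6 = 74.14 N.
|425.8| exceeds 74.14 N, so the block slips down-slope; friction is kinetic, f = μ_k N = 0.15×255.6 = 38.3 N.

f ≈ 38.3 N (up the incline)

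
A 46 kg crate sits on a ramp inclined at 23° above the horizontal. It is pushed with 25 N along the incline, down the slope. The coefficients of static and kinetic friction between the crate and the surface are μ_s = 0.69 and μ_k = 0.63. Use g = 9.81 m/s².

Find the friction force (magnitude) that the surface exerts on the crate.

The normal reaction is N = m g cos θ = 415.4 N.
The friction needed for equilibrium is m g sin θ + P = 176.3 + 25 = 201.3 N, measured positive up-slope.
Maximum static friction available: μ_s N = 0.69 × 415.4 = 286.6 N.
Since |201.3| ≤ 286.6 N, no slip — friction simply equals what equilibrium demands.

f ≈ 201 N (up the incline)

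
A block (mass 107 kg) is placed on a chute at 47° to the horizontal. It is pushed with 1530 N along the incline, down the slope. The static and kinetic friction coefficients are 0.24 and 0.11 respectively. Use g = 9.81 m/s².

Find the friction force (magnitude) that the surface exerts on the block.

f ≈ 78.7 N (up the incline)

Normal force: N = m g cos θ = 107 × 9.81 × cos 47° = 715.9 N.
Parallel to the incline, ΣF = 0 gives f = m g sin θ + P = 767.7 + 1530 = 2298 N (up-slope positive).
Static friction can supply at most μ_s N = 171.8 N.
Since |2298| > 171.8 N, static friction cannot hold it; the block slides down the incline and kinetic friction applies: f = μ_k N = 0.11 × 715.9 = 78.7 N.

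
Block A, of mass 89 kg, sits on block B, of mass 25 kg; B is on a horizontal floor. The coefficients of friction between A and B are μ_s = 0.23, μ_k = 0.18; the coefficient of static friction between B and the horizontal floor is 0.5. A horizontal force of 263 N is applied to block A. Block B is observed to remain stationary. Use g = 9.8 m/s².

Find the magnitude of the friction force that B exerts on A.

f ≈ 157 N

Normal force at the A–B interface: N₁ = m_A g = 872.2 N.
So the A–B interface can sustain at most μ_s N₁ = 200.6 N of static friction.
Since P = 263 N > 200.6 N, A slides on B; the A–B friction is kinetic: f₁ = μ_k N₁ = 0.18×872.2 = 157 N.
By Newton's third law B feels 157 N forward from A. With B stationary, the floor's static friction on B balances it: f₂ = 157 N (well within μ_s(m_A+m_B)g = 558.6 N).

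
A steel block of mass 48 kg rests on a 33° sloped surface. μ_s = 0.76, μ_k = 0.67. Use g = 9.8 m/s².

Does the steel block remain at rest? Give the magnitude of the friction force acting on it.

f ≈ 256 N

N = m g cos θ = 395 N.
Down-slope weight component: m g sin θ = 256 N.
μ_s N = 300 N.
256 ≤ 300 N, so it stays put; friction = 256 N.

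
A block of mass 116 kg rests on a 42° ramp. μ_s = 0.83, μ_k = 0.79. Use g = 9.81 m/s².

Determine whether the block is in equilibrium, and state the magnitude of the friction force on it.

f ≈ 668 N

N = m g cos θ = 846 N.
Down-slope weight component: m g sin θ = 761 N.
μ_s N = 702 N.
761 > 702 N, so it slides; kinetic friction f = μ_k N = 0.79×846 = 668 N.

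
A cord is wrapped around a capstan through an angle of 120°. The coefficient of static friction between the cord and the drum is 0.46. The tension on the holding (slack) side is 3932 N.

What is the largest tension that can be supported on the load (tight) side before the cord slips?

T_max ≈ 10300 N

At impending slip the capstan equation gives T₂/T₁ = e^{μβ} with β in radians.
β = 120° × π/180 = 2.094 rad.
e^{μβ} = e^{0.46×2.094} = 2.621.
T₂ = T₁ · e^{μβ} = 3932 × 2.621 = 10300 N.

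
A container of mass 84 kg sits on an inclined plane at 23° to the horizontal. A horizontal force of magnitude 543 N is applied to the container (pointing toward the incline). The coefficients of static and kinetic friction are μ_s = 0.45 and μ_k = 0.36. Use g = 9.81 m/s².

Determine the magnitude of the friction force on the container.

f ≈ 178 N (down the incline)

The horizontal push has a component P sin θ into the surface, so N = m g cos θ + P sin θ = 758.5 + 212.2 = 970.7 N.
Along the incline, the net driving force (taking up-slope positive) is P cos θ − m g sin θ = 499.8 − 322 = 177.9 N, so equilibrium requires friction f = -177.9 N (down-slope).
Maximum static friction: μ_s N = 0.45 × 970.7 = 436.8 N.
Since 177.9 N is within the 436.8 N limit, the container stays put and friction is exactly 178 N.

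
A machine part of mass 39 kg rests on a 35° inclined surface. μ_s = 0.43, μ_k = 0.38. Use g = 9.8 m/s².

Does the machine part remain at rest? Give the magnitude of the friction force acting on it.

f ≈ 119 N

N = m g cos θ = 313 N.
Down-slope weight component: m g sin θ = 219 N.
μ_s N = 135 N.
219 > 135 N, so it slides; kinetic friction f = μ_k N = 0.38×313 = 119 N.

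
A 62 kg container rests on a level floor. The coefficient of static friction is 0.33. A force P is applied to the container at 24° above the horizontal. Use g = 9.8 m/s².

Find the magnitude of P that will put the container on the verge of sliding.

P ≈ 191 N

N = m g − P sin α (the pull lifts the container).
At impending slip, P cos α = μ_s N = μ_s (m g − P sin α).
Solving: P (cos α + μ_s sin α) = μ_s m g → P = 0.33×608/(cos 24° + 0.33 sin 24°) = 201/1.048 = 191 N.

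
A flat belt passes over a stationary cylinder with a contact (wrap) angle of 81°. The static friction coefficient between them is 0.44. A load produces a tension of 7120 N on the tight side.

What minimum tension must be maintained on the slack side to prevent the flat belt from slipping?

T_min ≈ 3820 N

Capstan equation at impending slip: T_tight/T_slack = e^{μβ}.
β = 81° = 1.414 rad; e^{μβ} = e^{0.44×1.414} = 1.863.
T_slack = T_tight / e^{μβ} = 7120 / 1.863 = 3820 N.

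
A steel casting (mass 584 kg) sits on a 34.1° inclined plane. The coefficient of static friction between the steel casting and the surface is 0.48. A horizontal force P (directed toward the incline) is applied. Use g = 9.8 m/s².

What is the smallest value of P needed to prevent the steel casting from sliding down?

The steel casting tends to slide down (tan θ > μ_s), so at the point of impending slip friction acts up-slope at its limit: f = μ_s N.
Perpendicular to the incline: N = m g cos θ + P sin θ.
Along the incline: P cos θ + μ_s N = m g sin θ, i.e. P cos θ + μ_s (m g cos θ + P sin θ) = m g sin θ.
Solving, P (cos θ + μ_s sin θ) = m g (sin θ − μ_s cos θ), so P = 5720×0.1632/1.097 = 851 N.

P_min ≈ 851 N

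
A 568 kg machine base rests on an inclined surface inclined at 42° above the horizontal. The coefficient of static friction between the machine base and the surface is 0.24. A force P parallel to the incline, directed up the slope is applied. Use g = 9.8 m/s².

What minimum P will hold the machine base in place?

The machine base tends to slide down (tan θ > μ_s), so at the point of impending slip friction acts up-slope at its limit: f = μ_s N.
P is parallel to the surface, so N = m g cos θ = 4140 N.
Along the incline: P + μ_s N = m g sin θ, so P = 3720 − 0.24×4140 = 2730 N.

P_min ≈ 2730 N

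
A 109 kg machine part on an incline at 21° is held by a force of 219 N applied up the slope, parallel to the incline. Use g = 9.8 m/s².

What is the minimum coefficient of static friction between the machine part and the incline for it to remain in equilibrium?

N = m g cos θ = 997.3 N.
Friction must make up the shortfall along the incline: f = m g sin θ − P = 382.8 − 219 = 163.8 N.
At the threshold f = μ_s N, so μ_s,min = 163.8/997.3 = 0.164.

μ_s,min ≈ 0.164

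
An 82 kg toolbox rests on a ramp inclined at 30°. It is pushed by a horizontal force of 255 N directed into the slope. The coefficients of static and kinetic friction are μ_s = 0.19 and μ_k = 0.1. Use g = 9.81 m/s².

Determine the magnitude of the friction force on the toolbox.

The horizontal push has a component P sin θ into the surface, so N = m g cos θ + P sin θ = 696.6 + 127.5 = 824.1 N.
Along the incline, the net driving force (taking up-slope positive) is P cos θ − m g sin θ = 220.8 − 402.2 = -181.4 N, so equilibrium requires friction f = 181.4 N (up-slope).
The limit of static friction is μ_s N = 156.6 N.
The required 181.4 N exceeds the static limit, so the toolbox slides down-slope and f = μ_k N = 0.1×824.1 = 82.4 N.

f ≈ 82.4 N (up the incline)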